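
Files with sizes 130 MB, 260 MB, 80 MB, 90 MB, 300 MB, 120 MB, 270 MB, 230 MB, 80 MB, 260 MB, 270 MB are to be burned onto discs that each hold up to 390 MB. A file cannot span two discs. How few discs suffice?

Total = 300 + 270 + 270 + 260 + 260 + 230 + 130 + 120 + 90 + 80 + 80 = 2090 MB.
Lower bound: ⌈2090/390⌉ = 6 discs.
A packing using 6 discs:
  disc 1: 300 + 90 = 390
  disc 2: 270 + 120 = 390
  disc 3: 270 + 80 = 350
  disc 4: 260 + 130 = 390
  disc 5: 260 + 80 = 340
  disc 6: 230 = 230
This matches the lower bound, so 6 is optimal.

6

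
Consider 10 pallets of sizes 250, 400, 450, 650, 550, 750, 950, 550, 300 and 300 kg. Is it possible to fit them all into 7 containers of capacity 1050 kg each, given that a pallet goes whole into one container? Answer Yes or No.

Yes

A valid assignment using 6 containers:
  container 1: 950 = 950
  container 2: 750 + 300 = 1050
  container 3: 650 + 400 = 1050
  container 4: 550 + 450 = 1000
  container 5: 550 + 300 = 850
  container 6: 250 = 250
That uses only 6 ≤ 7, so 7 containers are enough.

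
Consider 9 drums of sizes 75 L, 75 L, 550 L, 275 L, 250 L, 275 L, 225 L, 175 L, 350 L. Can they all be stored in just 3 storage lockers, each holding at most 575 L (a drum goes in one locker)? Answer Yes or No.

No

Total = 2250 L; ⌈2250/575⌉ = 4.
At least 4 storage lockers are required, but only 3 are allowed.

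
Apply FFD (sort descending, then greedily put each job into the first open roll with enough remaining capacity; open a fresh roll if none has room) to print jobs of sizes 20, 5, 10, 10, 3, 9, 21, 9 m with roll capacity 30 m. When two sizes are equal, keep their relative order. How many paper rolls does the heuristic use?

Sorted descending: 21, 20, 10, 10, 9, 9, 5, 3.
  21 → roll 1 (new)  [load 21/30]
  20 → roll 2 (new)  [load 20/30]
  10 → roll 2  [load 30/30]
  10 → roll 3 (new)  [load 10/30]
  9 → roll 1  [load 30/30]
  9 → roll 3  [load 19/30]
  5 → roll 3  [load 24/30]
  3 → roll 3  [load 27/30]
3 paper rolls opened.

3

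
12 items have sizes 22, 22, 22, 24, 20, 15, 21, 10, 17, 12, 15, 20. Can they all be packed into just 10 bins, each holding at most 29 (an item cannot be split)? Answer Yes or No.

Yes

A valid assignment using 10 bins:
  bin 1: 24 = 24
  bin 2: 22 = 22
  bin 3: 22 = 22
  bin 4: 22 = 22
  bin 5: 21 = 21
  bin 6: 20 = 20
  bin 7: 20 = 20
  bin 8: 17 + 12 = 29
  bin 9: 15 + 10 = 25
  bin 10: 15 = 15
Every load is within 29, so 10 bins suffice.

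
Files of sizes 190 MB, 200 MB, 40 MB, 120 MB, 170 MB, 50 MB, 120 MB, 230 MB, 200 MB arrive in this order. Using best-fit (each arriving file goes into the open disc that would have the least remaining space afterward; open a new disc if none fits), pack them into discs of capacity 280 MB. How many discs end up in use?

  190 → disc 1 (new)  [load 190/280]
  200 → disc 2 (new)  [load 200/280]
  40 → disc 2  [load 240/280]
  120 → disc 3 (new)  [load 120/280]
  170 → disc 4 (new)  [load 170/280]
  50 → disc 1  [load 240/280]
  120 → disc 3  [load 240/280]
  230 → disc 5 (new)  [load 230/280]
  200 → disc 6 (new)  [load 200/280]
6 discs opened.

6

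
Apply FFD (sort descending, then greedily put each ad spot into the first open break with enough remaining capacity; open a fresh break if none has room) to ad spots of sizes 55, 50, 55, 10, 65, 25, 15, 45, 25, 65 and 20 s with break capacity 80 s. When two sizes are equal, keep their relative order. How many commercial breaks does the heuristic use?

6

Sorted descending: 65, 65, 55, 55, 50, 45, 25, 25, 20, 15, 10.
  65 → break 1 (new)  [load 65/80]
  65 → break 2 (new)  [load 65/80]
  55 → break 3 (new)  [load 55/80]
  55 → break 4 (new)  [load 55/80]
  50 → break 5 (new)  [load 50/80]
  45 → break 6 (new)  [load 45/80]
  25 → break 3  [load 80/80]
  25 → break 4  [load 80/80]
  20 → break 5  [load 70/80]
  15 → break 1  [load 80/80]
  10 → break 2  [load 75/80]
6 commercial breaks opened.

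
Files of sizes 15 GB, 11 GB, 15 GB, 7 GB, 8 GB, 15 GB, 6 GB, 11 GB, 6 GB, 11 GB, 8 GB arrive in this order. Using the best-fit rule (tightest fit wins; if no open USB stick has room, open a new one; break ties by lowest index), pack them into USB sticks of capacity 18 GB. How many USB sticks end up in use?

8

  15 → USB stick 1 (new)  [load 15/18]
  11 → USB stick 2 (new)  [load 11/18]
  15 → USB stick 3 (new)  [load 15/18]
  7 → USB stick 2  [load 18/18]
  8 → USB stick 4 (new)  [load 8/18]
  15 → USB stick 5 (new)  [load 15/18]
  6 → USB stick 4  [load 14/18]
  11 → USB stick 6 (new)  [load 11/18]
  6 → USB stick 6  [load 17/18]
  11 → USB stick 7 (new)  [load 11/18]
  8 → USB stick 8 (new)  [load 8/18]
8 USB sticks opened.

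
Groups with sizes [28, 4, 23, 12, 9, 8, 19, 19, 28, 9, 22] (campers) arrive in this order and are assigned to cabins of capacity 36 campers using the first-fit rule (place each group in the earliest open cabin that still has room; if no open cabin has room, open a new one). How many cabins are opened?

  28 → cabin 1 (new)  [load 28/36]
  4 → cabin 1  [load 32/36]
  23 → cabin 2 (new)  [load 23/36]
  12 → cabin 2  [load 35/36]
  9 → cabin 3 (new)  [load 9/36]
  8 → cabin 3  [load 17/36]
  19 → cabin 3  [load 36/36]
  19 → cabin 4 (new)  [load 19/36]
  28 → cabin 5 (new)  [load 28/36]
  9 → cabin 4  [load 28/36]
  22 → cabin 6 (new)  [load 22/36]
6 cabins opened.

6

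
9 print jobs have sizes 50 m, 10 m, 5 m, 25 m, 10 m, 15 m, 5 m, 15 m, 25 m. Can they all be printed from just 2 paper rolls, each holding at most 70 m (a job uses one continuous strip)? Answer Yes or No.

No

Total = 160 m; ⌈160/70⌉ = 3.
At least 3 paper rolls are required, but only 2 are allowed.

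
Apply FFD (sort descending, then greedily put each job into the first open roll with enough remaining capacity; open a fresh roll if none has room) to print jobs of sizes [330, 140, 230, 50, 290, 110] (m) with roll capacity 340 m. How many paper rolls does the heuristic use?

4

Sorted descending: 330, 290, 230, 140, 110, 50.
  330 → roll 1 (new)  [load 330/340]
  290 → roll 2 (new)  [load 290/340]
  230 → roll 3 (new)  [load 230/340]
  140 → roll 4 (new)  [load 140/340]
  110 → roll 3  [load 340/340]
  50 → roll 2  [load 340/340]
4 paper rolls opened.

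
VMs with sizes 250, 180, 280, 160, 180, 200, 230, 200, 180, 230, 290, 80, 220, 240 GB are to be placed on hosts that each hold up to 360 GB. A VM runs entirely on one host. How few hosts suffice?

Total = 290 + 280 + 250 + 240 + 230 + 230 + 220 + 200 + 200 + 180 + 180 + 180 + 160 + 80 = 2920 GB.
Lower bound: ⌈2920/360⌉ = 9 hosts.
A packing using 11 hosts:
  host 1: 290 = 290
  host 2: 280 + 80 = 360
  host 3: 250 = 250
  host 4: 240 = 240
  host 5: 230 = 230
  host 6: 230 = 230
  host 7: 220 = 220
  host 8: 200 + 160 = 360
  host 9: 200 = 200
  host 10: 180 + 180 = 360
  host 11: 180 = 180
No arrangement into 10 hosts stays within capacity, so 11 is optimal.

11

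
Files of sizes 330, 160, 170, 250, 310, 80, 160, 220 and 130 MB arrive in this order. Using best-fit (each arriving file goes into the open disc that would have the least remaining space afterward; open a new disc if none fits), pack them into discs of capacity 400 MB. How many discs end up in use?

5

  330 → disc 1 (new)  [load 330/400]
  160 → disc 2 (new)  [load 160/400]
  170 → disc 2  [load 330/400]
  250 → disc 3 (new)  [load 250/400]
  310 → disc 4 (new)  [load 310/400]
  80 → disc 4  [load 390/400]
  160 → disc 5 (new)  [load 160/400]
  220 → disc 5  [load 380/400]
  130 → disc 3  [load 380/400]
5 discs opened.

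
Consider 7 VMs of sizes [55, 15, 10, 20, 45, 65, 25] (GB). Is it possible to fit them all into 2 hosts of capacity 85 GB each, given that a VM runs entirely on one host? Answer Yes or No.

No

Total = 235 GB; ⌈235/85⌉ = 3.
At least 3 hosts are required, but only 2 are allowed.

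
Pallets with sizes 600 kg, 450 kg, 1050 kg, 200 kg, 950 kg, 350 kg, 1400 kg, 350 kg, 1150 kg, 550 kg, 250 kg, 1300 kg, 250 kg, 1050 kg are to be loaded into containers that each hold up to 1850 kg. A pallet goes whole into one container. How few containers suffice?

6

Total = 1400 + 1300 + 1150 + 1050 + 1050 + 950 + 600 + 550 + 450 + 350 + 350 + 250 + 250 + 200 = 9900 kg.
Lower bound: ⌈9900/1850⌉ = 6 containers.
A packing using 6 containers:
  container 1: 1400 + 450 = 1850
  container 2: 1300 + 550 = 1850
  container 3: 1150 + 600 = 1750
  container 4: 1050 + 350 + 350 = 1750
  container 5: 1050 + 250 + 250 + 200 = 1750
  container 6: 950 = 950
This matches the lower bound, so 6 is optimal.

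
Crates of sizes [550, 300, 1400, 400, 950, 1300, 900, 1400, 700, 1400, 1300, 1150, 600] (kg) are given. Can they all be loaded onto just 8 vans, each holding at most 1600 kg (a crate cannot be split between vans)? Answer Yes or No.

No

Total = 12350 kg; ⌈12350/1600⌉ = 8.
The bound of 8 does not rule out 8, but exhaustive search shows no assignment into 8 vans of capacity 1600 kg exists — the minimum is 9.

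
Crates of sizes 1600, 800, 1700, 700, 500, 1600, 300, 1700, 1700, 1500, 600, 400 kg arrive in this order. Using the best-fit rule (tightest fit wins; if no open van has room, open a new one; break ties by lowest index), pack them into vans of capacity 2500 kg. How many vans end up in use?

6

  1600 → van 1 (new)  [load 1600/2500]
  800 → van 1  [load 2400/2500]
  1700 → van 2 (new)  [load 1700/2500]
  700 → van 2  [load 2400/2500]
  500 → van 3 (new)  [load 500/2500]
  1600 → van 3  [load 2100/2500]
  300 → van 3  [load 2400/2500]
  1700 → van 4 (new)  [load 1700/2500]
  1700 → van 5 (new)  [load 1700/2500]
  1500 → van 6 (new)  [load 1500/2500]
  600 → van 4  [load 2300/2500]
  400 → van 5  [load 2100/2500]
6 vans opened.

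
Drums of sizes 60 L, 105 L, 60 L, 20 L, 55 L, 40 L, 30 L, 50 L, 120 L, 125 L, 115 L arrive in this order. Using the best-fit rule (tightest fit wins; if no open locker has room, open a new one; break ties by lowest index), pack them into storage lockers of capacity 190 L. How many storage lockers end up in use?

5

  60 → locker 1 (new)  [load 60/190]
  105 → locker 1  [load 165/190]
  60 → locker 2 (new)  [load 60/190]
  20 → locker 1  [load 185/190]
  55 → locker 2  [load 115/190]
  40 → locker 2  [load 155/190]
  30 → locker 2  [load 185/190]
  50 → locker 3 (new)  [load 50/190]
  120 → locker 3  [load 170/190]
  125 → locker 4 (new)  [load 125/190]
  115 → locker 5 (new)  [load 115/190]
5 storage lockers opened.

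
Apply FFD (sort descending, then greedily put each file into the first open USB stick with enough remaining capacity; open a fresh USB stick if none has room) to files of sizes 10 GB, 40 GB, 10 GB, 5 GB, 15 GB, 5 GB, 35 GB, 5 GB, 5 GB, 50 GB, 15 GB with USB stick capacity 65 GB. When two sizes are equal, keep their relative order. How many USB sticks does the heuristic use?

3

Sorted descending: 50, 40, 35, 15, 15, 10, 10, 5, 5, 5, 5.
  50 → USB stick 1 (new)  [load 50/65]
  40 → USB stick 2 (new)  [load 40/65]
  35 → USB stick 3 (new)  [load 35/65]
  15 → USB stick 1  [load 65/65]
  15 → USB stick 2  [load 55/65]
  10 → USB stick 2  [load 65/65]
  10 → USB stick 3  [load 45/65]
  5 → USB stick 3  [load 50/65]
  5 → USB stick 3  [load 55/65]
  5 → USB stick 3  [load 60/65]
  5 → USB stick 3  [load 65/65]
3 USB sticks opened.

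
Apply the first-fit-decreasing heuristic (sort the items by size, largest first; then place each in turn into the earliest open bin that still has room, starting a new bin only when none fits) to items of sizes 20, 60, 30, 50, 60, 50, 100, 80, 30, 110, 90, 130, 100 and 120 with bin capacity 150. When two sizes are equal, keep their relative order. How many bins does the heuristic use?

7

Sorted descending: 130, 120, 110, 100, 100, 90, 80, 60, 60, 50, 50, 30, 30, 20.
  130 → bin 1 (new)  [load 130/150]
  120 → bin 2 (new)  [load 120/150]
  110 → bin 3 (new)  [load 110/150]
  100 → bin 4 (new)  [load 100/150]
  100 → bin 5 (new)  [load 100/150]
  90 → bin 6 (new)  [load 90/150]
  80 → bin 7 (new)  [load 80/150]
  60 → bin 6  [load 150/150]
  60 → bin 7  [load 140/150]
  50 → bin 4  [load 150/150]
  50 → bin 5  [load 150/150]
  30 → bin 2  [load 150/150]
  30 → bin 3  [load 140/150]
  20 → bin 1  [load 150/150]
7 bins opened.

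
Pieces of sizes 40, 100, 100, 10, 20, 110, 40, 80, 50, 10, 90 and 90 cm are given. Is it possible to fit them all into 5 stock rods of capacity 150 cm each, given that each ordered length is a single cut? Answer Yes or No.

No

Total = 740 cm; ⌈740/150⌉ = 5.
6 pieces each exceed half the capacity and cannot share a stock rod, forcing at least 6 stock rods.
At least 6 stock rods are required, but only 5 are allowed.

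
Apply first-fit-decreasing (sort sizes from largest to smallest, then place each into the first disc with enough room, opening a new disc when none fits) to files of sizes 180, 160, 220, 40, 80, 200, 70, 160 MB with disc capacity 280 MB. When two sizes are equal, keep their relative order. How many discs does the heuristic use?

Sorted descending: 220, 200, 180, 160, 160, 80, 70, 40.
  220 → disc 1 (new)  [load 220/280]
  200 → disc 2 (new)  [load 200/280]
  180 → disc 3 (new)  [load 180/280]
  160 → disc 4 (new)  [load 160/280]
  160 → disc 5 (new)  [load 160/280]
  80 → disc 2  [load 280/280]
  70 → disc 3  [load 250/280]
  40 → disc 1  [load 260/280]
5 discs opened.

5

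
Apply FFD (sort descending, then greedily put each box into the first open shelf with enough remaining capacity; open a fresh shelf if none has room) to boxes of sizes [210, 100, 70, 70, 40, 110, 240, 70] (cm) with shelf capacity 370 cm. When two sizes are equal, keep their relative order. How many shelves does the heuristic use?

3

Sorted descending: 240, 210, 110, 100, 70, 70, 70, 40.
  240 → shelf 1 (new)  [load 240/370]
  210 → shelf 2 (new)  [load 210/370]
  110 → shelf 1  [load 350/370]
  100 → shelf 2  [load 310/370]
  70 → shelf 3 (new)  [load 70/370]
  70 → shelf 3  [load 140/370]
  70 → shelf 3  [load 210/370]
  40 → shelf 2  [load 350/370]
3 shelves opened.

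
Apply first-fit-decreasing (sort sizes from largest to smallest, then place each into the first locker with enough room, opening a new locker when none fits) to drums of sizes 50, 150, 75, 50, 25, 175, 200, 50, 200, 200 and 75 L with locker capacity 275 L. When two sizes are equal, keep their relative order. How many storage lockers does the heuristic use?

Sorted descending: 200, 200, 200, 175, 150, 75, 75, 50, 50, 50, 25.
  200 → locker 1 (new)  [load 200/275]
  200 → locker 2 (new)  [load 200/275]
  200 → locker 3 (new)  [load 200/275]
  175 → locker 4 (new)  [load 175/275]
  150 → locker 5 (new)  [load 150/275]
  75 → locker 1  [load 275/275]
  75 → locker 2  [load 275/275]
  50 → locker 3  [load 250/275]
  50 → locker 4  [load 225/275]
  50 → locker 4  [load 275/275]
  25 → locker 3  [load 275/275]
5 storage lockers opened.

5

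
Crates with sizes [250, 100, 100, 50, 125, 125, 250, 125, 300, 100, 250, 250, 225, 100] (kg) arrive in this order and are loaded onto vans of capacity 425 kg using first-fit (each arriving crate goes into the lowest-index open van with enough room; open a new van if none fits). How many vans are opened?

7

  250 → van 1 (new)  [load 250/425]
  100 → van 1  [load 350/425]
  100 → van 2 (new)  [load 100/425]
  50 → van 1  [load 400/425]
  125 → van 2  [load 225/425]
  125 → van 2  [load 350/425]
  250 → van 3 (new)  [load 250/425]
  125 → van 3  [load 375/425]
  300 → van 4 (new)  [load 300/425]
  100 → van 4  [load 400/425]
  250 → van 5 (new)  [load 250/425]
  250 → van 6 (new)  [load 250/425]
  225 → van 7 (new)  [load 225/425]
  100 → van 5  [load 350/425]
7 vans opened.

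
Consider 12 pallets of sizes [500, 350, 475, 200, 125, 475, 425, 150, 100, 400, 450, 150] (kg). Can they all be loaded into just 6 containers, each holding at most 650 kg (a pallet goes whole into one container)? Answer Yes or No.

Total = 3800 kg; ⌈3800/650⌉ = 6.
7 pallets each exceed half the capacity and cannot share a container, forcing at least 7 containers.
At least 7 containers are required, but only 6 are allowed.

No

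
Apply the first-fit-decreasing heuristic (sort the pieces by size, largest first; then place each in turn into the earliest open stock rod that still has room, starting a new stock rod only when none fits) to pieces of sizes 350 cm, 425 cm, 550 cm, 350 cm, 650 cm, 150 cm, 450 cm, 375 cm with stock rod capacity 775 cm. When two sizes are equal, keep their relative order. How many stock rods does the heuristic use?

5

Sorted descending: 650, 550, 450, 425, 375, 350, 350, 150.
  650 → stock rod 1 (new)  [load 650/775]
  550 → stock rod 2 (new)  [load 550/775]
  450 → stock rod 3 (new)  [load 450/775]
  425 → stock rod 4 (new)  [load 425/775]
  375 → stock rod 5 (new)  [load 375/775]
  350 → stock rod 4  [load 775/775]
  350 → stock rod 5  [load 725/775]
  150 → stock rod 2  [load 700/775]
5 stock rods opened.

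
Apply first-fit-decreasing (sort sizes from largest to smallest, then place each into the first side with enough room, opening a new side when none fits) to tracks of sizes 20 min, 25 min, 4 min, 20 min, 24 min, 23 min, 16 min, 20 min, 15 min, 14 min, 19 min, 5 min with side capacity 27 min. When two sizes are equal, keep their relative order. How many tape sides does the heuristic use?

Sorted descending: 25, 24, 23, 20, 20, 20, 19, 16, 15, 14, 5, 4.
  25 → side 1 (new)  [load 25/27]
  24 → side 2 (new)  [load 24/27]
  23 → side 3 (new)  [load 23/27]
  20 → side 4 (new)  [load 20/27]
  20 → side 5 (new)  [load 20/27]
  20 → side 6 (new)  [load 20/27]
  19 → side 7 (new)  [load 19/27]
  16 → side 8 (new)  [load 16/27]
  15 → side 9 (new)  [load 15/27]
  14 → side 10 (new)  [load 14/27]
  5 → side 4  [load 25/27]
  4 → side 3  [load 27/27]
10 tape sides opened.

10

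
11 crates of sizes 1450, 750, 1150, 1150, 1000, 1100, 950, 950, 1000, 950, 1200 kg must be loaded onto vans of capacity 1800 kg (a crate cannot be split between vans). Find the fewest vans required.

10

Total = 1450 + 1200 + 1150 + 1150 + 1100 + 1000 + 1000 + 950 + 950 + 950 + 750 = 11650 kg.
Lower bound: ⌈11650/1800⌉ = 7 vans.
Also, 10 crates each exceed 900 kg, and no two of those can share a van, so at least 10 vans are needed.
A packing using 10 vans:
  van 1: 1450 = 1450
  van 2: 1200 = 1200
  van 3: 1150 = 1150
  van 4: 1150 = 1150
  van 5: 1100 = 1100
  van 6: 1000 + 750 = 1750
  van 7: 1000 = 1000
  van 8: 950 = 950
  van 9: 950 = 950
  van 10: 950 = 950
This matches the lower bound, so 10 is optimal.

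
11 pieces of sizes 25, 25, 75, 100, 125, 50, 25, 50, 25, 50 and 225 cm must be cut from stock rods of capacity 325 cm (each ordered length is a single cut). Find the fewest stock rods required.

3

Total = 225 + 125 + 100 + 75 + 50 + 50 + 50 + 25 + 25 + 25 + 25 = 775 cm.
Lower bound: ⌈775/325⌉ = 3 stock rods.
A packing using 3 stock rods:
  stock rod 1: 225 + 100 = 325
  stock rod 2: 125 + 75 + 50 + 50 + 25 = 325
  stock rod 3: 50 + 25 + 25 + 25 = 125
This matches the lower bound, so 3 is optimal.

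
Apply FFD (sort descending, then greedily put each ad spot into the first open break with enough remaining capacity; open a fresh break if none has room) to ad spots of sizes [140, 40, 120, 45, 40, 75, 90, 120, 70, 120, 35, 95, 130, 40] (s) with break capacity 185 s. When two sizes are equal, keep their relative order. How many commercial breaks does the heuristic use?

Sorted descending: 140, 130, 120, 120, 120, 95, 90, 75, 70, 45, 40, 40, 40, 35.
  140 → break 1 (new)  [load 140/185]
  130 → break 2 (new)  [load 130/185]
  120 → break 3 (new)  [load 120/185]
  120 → break 4 (new)  [load 120/185]
  120 → break 5 (new)  [load 120/185]
  95 → break 6 (new)  [load 95/185]
  90 → break 6  [load 185/185]
  75 → break 7 (new)  [load 75/185]
  70 → break 7  [load 145/185]
  45 → break 1  [load 185/185]
  40 → break 2  [load 170/185]
  40 → break 3  [load 160/185]
  40 → break 4  [load 160/185]
  35 → break 5  [load 155/185]
7 commercial breaks opened.

7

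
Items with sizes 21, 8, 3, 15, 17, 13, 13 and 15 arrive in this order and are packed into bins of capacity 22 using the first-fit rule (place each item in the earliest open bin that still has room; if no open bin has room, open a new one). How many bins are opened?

7

  21 → bin 1 (new)  [load 21/22]
  8 → bin 2 (new)  [load 8/22]
  3 → bin 2  [load 11/22]
  15 → bin 3 (new)  [load 15/22]
  17 → bin 4 (new)  [load 17/22]
  13 → bin 5 (new)  [load 13/22]
  13 → bin 6 (new)  [load 13/22]
  15 → bin 7 (new)  [load 15/22]
7 bins opened.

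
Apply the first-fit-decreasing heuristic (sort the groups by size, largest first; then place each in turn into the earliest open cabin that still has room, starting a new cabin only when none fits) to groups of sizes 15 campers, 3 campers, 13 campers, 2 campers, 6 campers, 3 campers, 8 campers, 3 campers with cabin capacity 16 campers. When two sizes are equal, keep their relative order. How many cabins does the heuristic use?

4

Sorted descending: 15, 13, 8, 6, 3, 3, 3, 2.
  15 → cabin 1 (new)  [load 15/16]
  13 → cabin 2 (new)  [load 13/16]
  8 → cabin 3 (new)  [load 8/16]
  6 → cabin 3  [load 14/16]
  3 → cabin 2  [load 16/16]
  3 → cabin 4 (new)  [load 3/16]
  3 → cabin 4  [load 6/16]
  2 → cabin 3  [load 16/16]
4 cabins opened.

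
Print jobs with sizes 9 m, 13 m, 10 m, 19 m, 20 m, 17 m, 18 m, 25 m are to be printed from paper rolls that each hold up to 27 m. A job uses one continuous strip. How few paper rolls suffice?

6

Total = 25 + 20 + 19 + 18 + 17 + 13 + 10 + 9 = 131 m.
Lower bound: ⌈131/27⌉ = 5 paper rolls.
A packing using 6 paper rolls:
  roll 1: 25 = 25
  roll 2: 20 = 20
  roll 3: 19 = 19
  roll 4: 18 + 9 = 27
  roll 5: 17 + 10 = 27
  roll 6: 13 = 13
No arrangement into 5 paper rolls stays within capacity, so 6 is optimal.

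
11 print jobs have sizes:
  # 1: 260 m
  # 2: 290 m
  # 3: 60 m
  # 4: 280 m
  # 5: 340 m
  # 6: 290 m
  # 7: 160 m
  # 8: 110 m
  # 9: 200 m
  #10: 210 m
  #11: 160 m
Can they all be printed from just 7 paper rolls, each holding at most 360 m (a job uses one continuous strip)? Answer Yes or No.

No

Total = 2360 m; ⌈2360/360⌉ = 7.
The bound of 7 does not rule out 7, but exhaustive search shows no assignment into 7 paper rolls of capacity 360 m exists — the minimum is 8.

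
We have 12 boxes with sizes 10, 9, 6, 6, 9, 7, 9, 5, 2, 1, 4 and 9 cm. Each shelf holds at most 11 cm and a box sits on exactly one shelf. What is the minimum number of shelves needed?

8

Total = 10 + 9 + 9 + 9 + 9 + 7 + 6 + 6 + 5 + 4 + 2 + 1 = 77 cm.
Lower bound: ⌈77/11⌉ = 7 shelves.
Also, 8 boxes each exceed 11/2 cm, and no two of those can share a shelf, so at least 8 shelves are needed.
A packing using 8 shelves:
  shelf 1: 10 + 1 = 11
  shelf 2: 9 + 2 = 11
  shelf 3: 9 = 9
  shelf 4: 9 = 9
  shelf 5: 9 = 9
  shelf 6: 7 + 4 = 11
  shelf 7: 6 + 5 = 11
  shelf 8: 6 = 6
This matches the lower bound, so 8 is optimal.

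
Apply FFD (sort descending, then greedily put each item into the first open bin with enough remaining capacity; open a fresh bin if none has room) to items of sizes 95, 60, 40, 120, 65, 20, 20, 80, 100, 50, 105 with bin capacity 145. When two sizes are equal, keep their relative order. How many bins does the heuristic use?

6

Sorted descending: 120, 105, 100, 95, 80, 65, 60, 50, 40, 20, 20.
  120 → bin 1 (new)  [load 120/145]
  105 → bin 2 (new)  [load 105/145]
  100 → bin 3 (new)  [load 100/145]
  95 → bin 4 (new)  [load 95/145]
  80 → bin 5 (new)  [load 80/145]
  65 → bin 5  [load 145/145]
  60 → bin 6 (new)  [load 60/145]
  50 → bin 4  [load 145/145]
  40 → bin 2  [load 145/145]
  20 → bin 1  [load 140/145]
  20 → bin 3  [load 120/145]
6 bins opened.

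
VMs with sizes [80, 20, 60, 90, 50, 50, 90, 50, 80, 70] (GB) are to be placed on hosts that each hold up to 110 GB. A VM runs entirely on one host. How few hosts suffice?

7

Total = 90 + 90 + 80 + 80 + 70 + 60 + 50 + 50 + 50 + 20 = 640 GB.
Lower bound: ⌈640/110⌉ = 6 hosts.
A packing using 7 hosts:
  host 1: 90 + 20 = 110
  host 2: 90 = 90
  host 3: 80 = 80
  host 4: 80 = 80
  host 5: 70 = 70
  host 6: 60 + 50 = 110
  host 7: 50 + 50 = 100
No arrangement into 6 hosts stays within capacity, so 7 is optimal.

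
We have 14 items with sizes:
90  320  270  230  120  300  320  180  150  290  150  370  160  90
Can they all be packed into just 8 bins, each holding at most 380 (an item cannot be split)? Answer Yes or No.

No

Total = 3040; ⌈3040/380⌉ = 8.
The bound of 8 does not rule out 8, but exhaustive search shows no assignment into 8 bins of capacity 380 exists — the minimum is 9.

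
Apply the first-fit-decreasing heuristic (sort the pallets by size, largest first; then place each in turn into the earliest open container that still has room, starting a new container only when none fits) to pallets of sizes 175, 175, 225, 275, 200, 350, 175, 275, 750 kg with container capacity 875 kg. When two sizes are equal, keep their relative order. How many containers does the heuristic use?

Sorted descending: 750, 350, 275, 275, 225, 200, 175, 175, 175.
  750 → container 1 (new)  [load 750/875]
  350 → container 2 (new)  [load 350/875]
  275 → container 2  [load 625/875]
  275 → container 3 (new)  [load 275/875]
  225 → container 2  [load 850/875]
  200 → container 3  [load 475/875]
  175 → container 3  [load 650/875]
  175 → container 3  [load 825/875]
  175 → container 4 (new)  [load 175/875]
4 containers opened.

4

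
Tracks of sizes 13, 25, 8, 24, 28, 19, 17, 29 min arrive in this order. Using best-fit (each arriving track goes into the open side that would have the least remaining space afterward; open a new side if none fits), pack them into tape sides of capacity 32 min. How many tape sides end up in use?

  13 → side 1 (new)  [load 13/32]
  25 → side 2 (new)  [load 25/32]
  8 → side 1  [load 21/32]
  24 → side 3 (new)  [load 24/32]
  28 → side 4 (new)  [load 28/32]
  19 → side 5 (new)  [load 19/32]
  17 → side 6 (new)  [load 17/32]
  29 → side 7 (new)  [load 29/32]
7 tape sides opened.

7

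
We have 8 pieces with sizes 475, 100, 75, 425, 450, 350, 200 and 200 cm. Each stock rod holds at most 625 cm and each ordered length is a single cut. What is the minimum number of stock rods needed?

4

Total = 475 + 450 + 425 + 350 + 200 + 200 + 100 + 75 = 2275 cm.
Lower bound: ⌈2275/625⌉ = 4 stock rods.
A packing using 4 stock rods:
  stock rod 1: 475 + 100 = 575
  stock rod 2: 450 + 75 = 525
  stock rod 3: 425 + 200 = 625
  stock rod 4: 350 + 200 = 550
This matches the lower bound, so 4 is optimal.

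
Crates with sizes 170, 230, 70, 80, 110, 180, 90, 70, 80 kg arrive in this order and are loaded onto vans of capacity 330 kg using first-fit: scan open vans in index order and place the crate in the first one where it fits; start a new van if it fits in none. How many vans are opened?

  170 → van 1 (new)  [load 170/330]
  230 → van 2 (new)  [load 230/330]
  70 → van 1  [load 240/330]
  80 → van 1  [load 320/330]
  110 → van 3 (new)  [load 110/330]
  180 → van 3  [load 290/330]
  90 → van 2  [load 320/330]
  70 → van 4 (new)  [load 70/330]
  80 → van 4  [load 150/330]
4 vans opened.

4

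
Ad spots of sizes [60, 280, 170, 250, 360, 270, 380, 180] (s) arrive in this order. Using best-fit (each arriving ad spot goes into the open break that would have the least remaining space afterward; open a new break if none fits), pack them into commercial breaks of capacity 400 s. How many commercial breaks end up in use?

  60 → break 1 (new)  [load 60/400]
  280 → break 1  [load 340/400]
  170 → break 2 (new)  [load 170/400]
  250 → break 3 (new)  [load 250/400]
  360 → break 4 (new)  [load 360/400]
  270 → break 5 (new)  [load 270/400]
  380 → break 6 (new)  [load 380/400]
  180 → break 2  [load 350/400]
6 commercial breaks opened.

6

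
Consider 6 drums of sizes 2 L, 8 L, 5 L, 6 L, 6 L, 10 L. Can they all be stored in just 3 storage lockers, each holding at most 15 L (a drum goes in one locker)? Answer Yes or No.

Yes

A valid assignment using 3 storage lockers:
  locker 1: 10 + 5 = 15
  locker 2: 8 + 6 = 14
  locker 3: 6 + 2 = 8
Every load is within 15 L, so 3 storage lockers suffice.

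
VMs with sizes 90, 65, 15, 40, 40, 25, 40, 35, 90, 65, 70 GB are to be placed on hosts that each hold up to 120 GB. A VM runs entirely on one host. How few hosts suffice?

6

Total = 90 + 90 + 70 + 65 + 65 + 40 + 40 + 40 + 35 + 25 + 15 = 575 GB.
Lower bound: ⌈575/120⌉ = 5 hosts.
A packing using 6 hosts:
  host 1: 90 + 25 = 115
  host 2: 90 + 15 = 105
  host 3: 70 + 40 = 110
  host 4: 65 + 40 = 105
  host 5: 65 + 40 = 105
  host 6: 35 = 35
No arrangement into 5 hosts stays within capacity, so 6 is optimal.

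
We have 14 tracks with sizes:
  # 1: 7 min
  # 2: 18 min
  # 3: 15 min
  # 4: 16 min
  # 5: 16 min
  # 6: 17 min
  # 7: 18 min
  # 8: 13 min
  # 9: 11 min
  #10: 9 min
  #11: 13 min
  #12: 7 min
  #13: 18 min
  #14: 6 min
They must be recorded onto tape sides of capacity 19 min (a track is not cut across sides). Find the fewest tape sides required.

11

Total = 18 + 18 + 18 + 17 + 16 + 16 + 15 + 13 + 13 + 11 + 9 + 7 + 7 + 6 = 184 min.
Lower bound: ⌈184/19⌉ = 10 tape sides.
A packing using 11 tape sides:
  side 1: 18 = 18
  side 2: 18 = 18
  side 3: 18 = 18
  side 4: 17 = 17
  side 5: 16 = 16
  side 6: 16 = 16
  side 7: 15 = 15
  side 8: 13 + 6 = 19
  side 9: 13 = 13
  side 10: 11 + 7 = 18
  side 11: 9 + 7 = 16
No arrangement into 10 tape sides stays within capacity, so 11 is optimal.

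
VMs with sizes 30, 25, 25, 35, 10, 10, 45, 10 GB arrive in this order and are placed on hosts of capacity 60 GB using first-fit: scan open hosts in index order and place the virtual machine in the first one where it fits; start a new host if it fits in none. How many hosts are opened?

4

  30 → host 1 (new)  [load 30/60]
  25 → host 1  [load 55/60]
  25 → host 2 (new)  [load 25/60]
  35 → host 2  [load 60/60]
  10 → host 3 (new)  [load 10/60]
  10 → host 3  [load 20/60]
  45 → host 4 (new)  [load 45/60]
  10 → host 3  [load 30/60]
4 hosts opened.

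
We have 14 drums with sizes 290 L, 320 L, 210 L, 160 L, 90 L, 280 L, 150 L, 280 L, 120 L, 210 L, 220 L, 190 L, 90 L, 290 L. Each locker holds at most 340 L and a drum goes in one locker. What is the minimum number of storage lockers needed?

Total = 320 + 290 + 290 + 280 + 280 + 220 + 210 + 210 + 190 + 160 + 150 + 120 + 90 + 90 = 2900 L.
Lower bound: ⌈2900/340⌉ = 9 storage lockers.
A packing using 10 storage lockers:
  locker 1: 320 = 320
  locker 2: 290 = 290
  locker 3: 290 = 290
  locker 4: 280 = 280
  locker 5: 280 = 280
  locker 6: 220 + 120 = 340
  locker 7: 210 + 90 = 300
  locker 8: 210 + 90 = 300
  locker 9: 190 + 150 = 340
  locker 10: 160 = 160
No arrangement into 9 storage lockers stays within capacity, so 10 is optimal.

10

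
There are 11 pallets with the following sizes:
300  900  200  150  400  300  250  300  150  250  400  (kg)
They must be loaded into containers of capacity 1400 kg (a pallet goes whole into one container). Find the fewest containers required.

3

Total = 900 + 400 + 400 + 300 + 300 + 300 + 250 + 250 + 200 + 150 + 150 = 3600 kg.
Lower bound: ⌈3600/1400⌉ = 3 containers.
A packing using 3 containers:
  container 1: 900 + 400 = 1300
  container 2: 400 + 300 + 300 + 300 = 1300
  container 3: 250 + 250 + 200 + 150 + 150 = 1000
This matches the lower bound, so 3 is optimal.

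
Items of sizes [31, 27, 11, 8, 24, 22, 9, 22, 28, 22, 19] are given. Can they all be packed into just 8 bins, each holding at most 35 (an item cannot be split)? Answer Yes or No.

A valid assignment using 8 bins:
  bin 1: 31 = 31
  bin 2: 28 = 28
  bin 3: 27 + 8 = 35
  bin 4: 24 + 11 = 35
  bin 5: 22 + 9 = 31
  bin 6: 22 = 22
  bin 7: 22 = 22
  bin 8: 19 = 19
Every load is within 35, so 8 bins suffice.

Yes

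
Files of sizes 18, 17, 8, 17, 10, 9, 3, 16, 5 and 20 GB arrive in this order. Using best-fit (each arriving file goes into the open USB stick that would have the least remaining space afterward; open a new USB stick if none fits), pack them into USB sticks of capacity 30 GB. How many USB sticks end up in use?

  18 → USB stick 1 (new)  [load 18/30]
  17 → USB stick 2 (new)  [load 17/30]
  8 → USB stick 1  [load 26/30]
  17 → USB stick 3 (new)  [load 17/30]
  10 → USB stick 2  [load 27/30]
  9 → USB stick 3  [load 26/30]
  3 → USB stick 2  [load 30/30]
  16 → USB stick 4 (new)  [load 16/30]
  5 → USB stick 4  [load 21/30]
  20 → USB stick 5 (new)  [load 20/30]
5 USB sticks opened.

5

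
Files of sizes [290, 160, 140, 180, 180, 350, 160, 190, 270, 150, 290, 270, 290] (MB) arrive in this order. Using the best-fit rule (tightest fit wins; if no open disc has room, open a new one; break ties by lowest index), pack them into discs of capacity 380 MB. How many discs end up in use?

  290 → disc 1 (new)  [load 290/380]
  160 → disc 2 (new)  [load 160/380]
  140 → disc 2  [load 300/380]
  180 → disc 3 (new)  [load 180/380]
  180 → disc 3  [load 360/380]
  350 → disc 4 (new)  [load 350/380]
  160 → disc 5 (new)  [load 160/380]
  190 → disc 5  [load 350/380]
  270 → disc 6 (new)  [load 270/380]
  150 → disc 7 (new)  [load 150/380]
  290 → disc 8 (new)  [load 290/380]
  270 → disc 9 (new)  [load 270/380]
  290 → disc 10 (new)  [load 290/380]
10 discs opened.

10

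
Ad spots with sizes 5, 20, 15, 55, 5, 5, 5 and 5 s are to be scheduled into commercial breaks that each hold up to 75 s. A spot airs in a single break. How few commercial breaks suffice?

2

Total = 55 + 20 + 15 + 5 + 5 + 5 + 5 + 5 = 115 s.
Lower bound: ⌈115/75⌉ = 2 commercial breaks.
A packing using 2 commercial breaks:
  break 1: 55 + 20 = 75
  break 2: 15 + 5 + 5 + 5 + 5 + 5 = 40
This matches the lower bound, so 2 is optimal.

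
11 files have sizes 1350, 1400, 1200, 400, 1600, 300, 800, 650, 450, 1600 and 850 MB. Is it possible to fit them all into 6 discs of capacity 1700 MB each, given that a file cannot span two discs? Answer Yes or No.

Total = 10600 MB; ⌈10600/1700⌉ = 7.
At least 7 discs are required, but only 6 are allowed.

No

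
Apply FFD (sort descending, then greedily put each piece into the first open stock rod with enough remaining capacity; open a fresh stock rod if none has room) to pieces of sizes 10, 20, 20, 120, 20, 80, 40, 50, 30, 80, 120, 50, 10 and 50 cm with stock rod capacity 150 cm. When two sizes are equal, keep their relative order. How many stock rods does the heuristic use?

5

Sorted descending: 120, 120, 80, 80, 50, 50, 50, 40, 30, 20, 20, 20, 10, 10.
  120 → stock rod 1 (new)  [load 120/150]
  120 → stock rod 2 (new)  [load 120/150]
  80 → stock rod 3 (new)  [load 80/150]
  80 → stock rod 4 (new)  [load 80/150]
  50 → stock rod 3  [load 130/150]
  50 → stock rod 4  [load 130/150]
  50 → stock rod 5 (new)  [load 50/150]
  40 → stock rod 5  [load 90/150]
  30 → stock rod 1  [load 150/150]
  20 → stock rod 2  [load 140/150]
  20 → stock rod 3  [load 150/150]
  20 → stock rod 4  [load 150/150]
  10 → stock rod 2  [load 150/150]
  10 → stock rod 5  [load 100/150]
5 stock rods opened.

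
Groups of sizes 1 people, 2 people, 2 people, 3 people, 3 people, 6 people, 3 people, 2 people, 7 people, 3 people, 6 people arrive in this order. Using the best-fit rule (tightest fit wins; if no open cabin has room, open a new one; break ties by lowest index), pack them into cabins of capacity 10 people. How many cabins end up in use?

4

  1 → cabin 1 (new)  [load 1/10]
  2 → cabin 1  [load 3/10]
  2 → cabin 1  [load 5/10]
  3 → cabin 1  [load 8/10]
  3 → cabin 2 (new)  [load 3/10]
  6 → cabin 2  [load 9/10]
  3 → cabin 3 (new)  [load 3/10]
  2 → cabin 1  [load 10/10]
  7 → cabin 3  [load 10/10]
  3 → cabin 4 (new)  [load 3/10]
  6 → cabin 4  [load 9/10]
4 cabins opened.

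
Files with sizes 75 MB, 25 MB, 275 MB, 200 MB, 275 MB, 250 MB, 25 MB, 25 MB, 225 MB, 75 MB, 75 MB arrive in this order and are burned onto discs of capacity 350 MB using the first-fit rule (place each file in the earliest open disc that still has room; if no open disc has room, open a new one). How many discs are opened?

5

  75 → disc 1 (new)  [load 75/350]
  25 → disc 1  [load 100/350]
  275 → disc 2 (new)  [load 275/350]
  200 → disc 1  [load 300/350]
  275 → disc 3 (new)  [load 275/350]
  250 → disc 4 (new)  [load 250/350]
  25 → disc 1  [load 325/350]
  25 → disc 1  [load 350/350]
  225 → disc 5 (new)  [load 225/350]
  75 → disc 2  [load 350/350]
  75 → disc 3  [load 350/350]
5 discs opened.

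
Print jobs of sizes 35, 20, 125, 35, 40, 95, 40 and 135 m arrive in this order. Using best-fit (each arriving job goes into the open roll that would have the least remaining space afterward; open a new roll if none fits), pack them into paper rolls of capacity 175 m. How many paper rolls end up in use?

4

  35 → roll 1 (new)  [load 35/175]
  20 → roll 1  [load 55/175]
  125 → roll 2 (new)  [load 125/175]
  35 → roll 2  [load 160/175]
  40 → roll 1  [load 95/175]
  95 → roll 3 (new)  [load 95/175]
  40 → roll 1  [load 135/175]
  135 → roll 4 (new)  [load 135/175]
4 paper rolls opened.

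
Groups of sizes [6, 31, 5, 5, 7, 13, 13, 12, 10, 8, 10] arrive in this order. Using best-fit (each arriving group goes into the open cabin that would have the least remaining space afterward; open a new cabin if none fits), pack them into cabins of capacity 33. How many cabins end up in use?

  6 → cabin 1 (new)  [load 6/33]
  31 → cabin 2 (new)  [load 31/33]
  5 → cabin 1  [load 11/33]
  5 → cabin 1  [load 16/33]
  7 → cabin 1  [load 23/33]
  13 → cabin 3 (new)  [load 13/33]
  13 → cabin 3  [load 26/33]
  12 → cabin 4 (new)  [load 12/33]
  10 → cabin 1  [load 33/33]
  8 → cabin 4  [load 20/33]
  10 → cabin 4  [load 30/33]
4 cabins opened.

4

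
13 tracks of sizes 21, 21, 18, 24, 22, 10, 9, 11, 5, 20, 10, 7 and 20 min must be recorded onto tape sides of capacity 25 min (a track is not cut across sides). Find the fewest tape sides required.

9

Total = 24 + 22 + 21 + 21 + 20 + 20 + 18 + 11 + 10 + 10 + 9 + 7 + 5 = 198 min.
Lower bound: ⌈198/25⌉ = 8 tape sides.
A packing using 9 tape sides:
  side 1: 24 = 24
  side 2: 22 = 22
  side 3: 21 = 21
  side 4: 21 = 21
  side 5: 20 + 5 = 25
  side 6: 20 = 20
  side 7: 18 + 7 = 25
  side 8: 11 + 10 = 21
  side 9: 10 + 9 = 19
No arrangement into 8 tape sides stays within capacity, so 9 is optimal.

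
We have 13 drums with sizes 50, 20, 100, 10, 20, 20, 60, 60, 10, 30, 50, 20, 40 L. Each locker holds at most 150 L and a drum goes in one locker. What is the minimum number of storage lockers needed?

4

Total = 100 + 60 + 60 + 50 + 50 + 40 + 30 + 20 + 20 + 20 + 20 + 10 + 10 = 490 L.
Lower bound: ⌈490/150⌉ = 4 storage lockers.
A packing using 4 storage lockers:
  locker 1: 100 + 50 = 150
  locker 2: 60 + 60 + 30 = 150
  locker 3: 50 + 40 + 20 + 20 + 20 = 150
  locker 4: 20 + 10 + 10 = 40
This matches the lower bound, so 4 is optimal.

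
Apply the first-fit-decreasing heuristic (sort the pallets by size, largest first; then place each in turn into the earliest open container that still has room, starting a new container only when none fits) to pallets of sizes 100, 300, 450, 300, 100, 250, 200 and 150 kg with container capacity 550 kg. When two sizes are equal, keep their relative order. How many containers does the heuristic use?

4

Sorted descending: 450, 300, 300, 250, 200, 150, 100, 100.
  450 → container 1 (new)  [load 450/550]
  300 → container 2 (new)  [load 300/550]
  300 → container 3 (new)  [load 300/550]
  250 → container 2  [load 550/550]
  200 → container 3  [load 500/550]
  150 → container 4 (new)  [load 150/550]
  100 → container 1  [load 550/550]
  100 → container 4  [load 250/550]
4 containers opened.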